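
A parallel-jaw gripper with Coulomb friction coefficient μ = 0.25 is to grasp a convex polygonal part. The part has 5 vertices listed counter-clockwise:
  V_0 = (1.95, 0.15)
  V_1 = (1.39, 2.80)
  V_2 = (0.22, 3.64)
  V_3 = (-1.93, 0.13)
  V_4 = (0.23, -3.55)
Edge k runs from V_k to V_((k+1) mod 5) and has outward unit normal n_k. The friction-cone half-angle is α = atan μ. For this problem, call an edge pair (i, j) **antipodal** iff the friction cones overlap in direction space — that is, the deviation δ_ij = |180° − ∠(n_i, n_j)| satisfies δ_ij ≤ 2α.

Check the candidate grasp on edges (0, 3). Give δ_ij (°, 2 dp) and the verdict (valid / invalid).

δ = 18.48°, valid

α = atan 0.25 = 14.04°;  2α = 28.07°
edge 0: e_0 = (-0.56, +2.65);  n_0 = (+0.9784, +0.2068)
edge 3: e_3 = (+2.16, -3.68);  n_3 = (-0.8624, -0.5062)
∠(n_0, n_3) = 161.52°
δ = |180° − 161.52°| = 18.48°
18.48° ≤ 2α = 28.07°  →  valid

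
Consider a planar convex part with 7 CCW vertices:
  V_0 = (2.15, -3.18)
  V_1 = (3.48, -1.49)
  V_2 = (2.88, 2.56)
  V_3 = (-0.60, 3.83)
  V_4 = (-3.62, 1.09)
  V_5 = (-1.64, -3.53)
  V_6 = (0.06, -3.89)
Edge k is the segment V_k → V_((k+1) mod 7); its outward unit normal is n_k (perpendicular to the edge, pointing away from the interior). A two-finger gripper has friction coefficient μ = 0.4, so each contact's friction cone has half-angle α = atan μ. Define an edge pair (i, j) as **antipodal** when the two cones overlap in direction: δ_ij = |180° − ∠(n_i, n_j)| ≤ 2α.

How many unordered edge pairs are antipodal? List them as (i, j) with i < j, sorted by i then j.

count = 5; pairs: (0,3), (1,4), (2,5), (2,6), (3,6)

α = atan 0.4 = 21.80°;  2α = 43.60°
n_0 = (+0.7858, -0.6184)
n_1 = (+0.9892, +0.1465)
n_2 = (+0.3428, +0.9394)
n_3 = (-0.6719, +0.7406)
n_4 = (-0.9191, -0.3939)
n_5 = (-0.2072, -0.9783)
n_6 = (+0.3217, -0.9469)
  (0,1): δ = 133.37°  ·
  (0,2): δ = 71.85°  ·
  (0,3): δ = 9.58°  ✓
  (0,4): δ = 61.40°  ·
  (0,5): δ = 116.25°  ·
  (0,6): δ = 146.97°  ·
  (1,2): δ = 118.48°  ·
  (1,3): δ = 56.21°  ·
  (1,4): δ = 14.77°  ✓
  (1,5): δ = 69.62°  ·
  (1,6): δ = 100.34°  ·
  (2,3): δ = 117.73°  ·
  (2,4): δ = 46.75°  ·
  (2,5): δ = 8.09°  ✓
  (2,6): δ = 38.81°  ✓
  (3,4): δ = 109.02°  ·
  (3,5): δ = 54.17°  ·
  (3,6): δ = 23.45°  ✓
  (4,5): δ = 125.16°  ·
  (4,6): δ = 94.44°  ·
  (5,6): δ = 149.28°  ·
antipodal pairs: 5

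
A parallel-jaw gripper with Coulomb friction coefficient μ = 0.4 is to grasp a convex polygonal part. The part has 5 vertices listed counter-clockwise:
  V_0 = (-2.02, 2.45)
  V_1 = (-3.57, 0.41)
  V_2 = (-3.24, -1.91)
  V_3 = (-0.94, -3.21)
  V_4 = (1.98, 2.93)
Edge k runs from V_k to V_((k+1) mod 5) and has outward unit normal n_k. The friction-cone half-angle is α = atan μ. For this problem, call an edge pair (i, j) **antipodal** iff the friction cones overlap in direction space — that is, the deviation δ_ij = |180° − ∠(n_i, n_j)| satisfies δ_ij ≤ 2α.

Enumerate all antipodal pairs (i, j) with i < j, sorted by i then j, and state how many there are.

count = 3; pairs: (0,3), (1,3), (2,4)

α = atan 0.4 = 21.80°;  2α = 43.60°
n_0 = (-0.7962, +0.6050)
n_1 = (-0.9900, -0.1408)
n_2 = (-0.4921, -0.8706)
n_3 = (+0.9031, -0.4295)
n_4 = (-0.1191, +0.9929)
  (0,1): δ = 134.68°  ·
  (0,2): δ = 82.25°  ·
  (0,3): δ = 11.79°  ✓
  (0,4): δ = 134.07°  ·
  (1,2): δ = 127.57°  ·
  (1,3): δ = 33.53°  ✓
  (1,4): δ = 88.75°  ·
  (2,3): δ = 85.96°  ·
  (2,4): δ = 36.32°  ✓
  (3,4): δ = 57.72°  ·
antipodal pairs: 3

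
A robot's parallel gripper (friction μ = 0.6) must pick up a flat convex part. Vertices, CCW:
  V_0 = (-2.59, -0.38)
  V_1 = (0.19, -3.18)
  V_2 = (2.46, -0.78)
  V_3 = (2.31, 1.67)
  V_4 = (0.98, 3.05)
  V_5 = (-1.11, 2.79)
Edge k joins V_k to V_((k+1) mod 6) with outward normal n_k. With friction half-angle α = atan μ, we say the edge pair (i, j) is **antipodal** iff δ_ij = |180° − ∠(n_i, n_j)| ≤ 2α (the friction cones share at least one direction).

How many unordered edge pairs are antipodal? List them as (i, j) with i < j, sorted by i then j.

count = 6; pairs: (0,2), (0,3), (0,4), (1,4), (1,5), (2,5)

α = atan 0.6 = 30.96°;  2α = 61.93°
n_0 = (-0.7096, -0.7046)
n_1 = (+0.7265, -0.6872)
n_2 = (+0.9981, +0.0611)
n_3 = (+0.7200, +0.6939)
n_4 = (-0.1235, +0.9924)
n_5 = (-0.9061, +0.4230)
  (0,1): δ = 88.20°  ·
  (0,2): δ = 41.29°  ✓
  (0,3): δ = 0.85°  ✓
  (0,4): δ = 52.30°  ✓
  (0,5): δ = 110.18°  ·
  (1,2): δ = 133.09°  ·
  (1,3): δ = 92.65°  ·
  (1,4): δ = 39.50°  ✓
  (1,5): δ = 18.38°  ✓
  (2,3): δ = 139.56°  ·
  (2,4): δ = 86.41°  ·
  (2,5): δ = 28.53°  ✓
  (3,4): δ = 126.85°  ·
  (3,5): δ = 68.97°  ·
  (4,5): δ = 122.12°  ·
antipodal pairs: 6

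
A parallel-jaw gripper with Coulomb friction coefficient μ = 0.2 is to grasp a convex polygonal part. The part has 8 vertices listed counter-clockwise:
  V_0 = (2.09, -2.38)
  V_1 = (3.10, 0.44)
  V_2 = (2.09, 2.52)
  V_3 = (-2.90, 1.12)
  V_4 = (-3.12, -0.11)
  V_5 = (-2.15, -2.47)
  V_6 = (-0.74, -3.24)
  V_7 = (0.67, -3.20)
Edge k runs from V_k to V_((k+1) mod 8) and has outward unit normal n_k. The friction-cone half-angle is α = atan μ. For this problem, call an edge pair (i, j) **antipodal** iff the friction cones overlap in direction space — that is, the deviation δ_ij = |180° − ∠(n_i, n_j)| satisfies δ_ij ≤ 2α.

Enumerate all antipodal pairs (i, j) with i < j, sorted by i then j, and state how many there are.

count = 4; pairs: (0,3), (1,4), (2,6), (2,7)

α = atan 0.2 = 11.31°;  2α = 22.62°
n_0 = (+0.9414, -0.3372)
n_1 = (+0.8996, +0.4368)
n_2 = (-0.2701, +0.9628)
n_3 = (-0.9844, +0.1761)
n_4 = (-0.9249, -0.3802)
n_5 = (-0.4793, -0.8777)
n_6 = (+0.0284, -0.9996)
n_7 = (+0.5001, -0.8660)
  (0,1): δ = 134.39°  ·
  (0,2): δ = 54.62°  ·
  (0,3): δ = 9.56°  ✓
  (0,4): δ = 42.05°  ·
  (0,5): δ = 81.07°  ·
  (0,6): δ = 111.33°  ·
  (0,7): δ = 139.71°  ·
  (1,2): δ = 100.23°  ·
  (1,3): δ = 36.04°  ·
  (1,4): δ = 3.56°  ✓
  (1,5): δ = 35.46°  ·
  (1,6): δ = 65.72°  ·
  (1,7): δ = 94.10°  ·
  (2,3): δ = 115.81°  ·
  (2,4): δ = 83.33°  ·
  (2,5): δ = 44.31°  ·
  (2,6): δ = 14.05°  ✓
  (2,7): δ = 14.33°  ✓
  (3,4): δ = 147.52°  ·
  (3,5): δ = 108.50°  ·
  (3,6): δ = 78.23°  ·
  (3,7): δ = 49.85°  ·
  (4,5): δ = 140.98°  ·
  (4,6): δ = 110.72°  ·
  (4,7): δ = 82.34°  ·
  (5,6): δ = 149.74°  ·
  (5,7): δ = 121.36°  ·
  (6,7): δ = 151.62°  ·
antipodal pairs: 4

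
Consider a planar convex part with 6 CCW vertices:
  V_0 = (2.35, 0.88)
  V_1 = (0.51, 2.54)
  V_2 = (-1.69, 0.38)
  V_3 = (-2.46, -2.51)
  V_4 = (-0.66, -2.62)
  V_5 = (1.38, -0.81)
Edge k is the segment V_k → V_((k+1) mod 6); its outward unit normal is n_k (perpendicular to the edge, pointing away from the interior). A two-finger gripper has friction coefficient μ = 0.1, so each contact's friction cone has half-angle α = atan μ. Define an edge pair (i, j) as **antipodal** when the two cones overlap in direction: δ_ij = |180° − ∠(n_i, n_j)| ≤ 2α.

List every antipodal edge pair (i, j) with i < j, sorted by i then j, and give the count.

count = 1; pairs: (1,4)

α = atan 0.1 = 5.71°;  2α = 11.42°
n_0 = (+0.6699, +0.7425)
n_1 = (-0.7006, +0.7136)
n_2 = (-0.9663, +0.2575)
n_3 = (-0.0610, -0.9981)
n_4 = (+0.6637, -0.7480)
n_5 = (+0.8673, -0.4978)
  (0,1): δ = 93.47°  ·
  (0,2): δ = 62.86°  ·
  (0,3): δ = 38.56°  ·
  (0,4): δ = 83.64°  ·
  (0,5): δ = 102.20°  ·
  (1,2): δ = 149.39°  ·
  (1,3): δ = 47.97°  ·
  (1,4): δ = 2.89°  ✓
  (1,5): δ = 15.67°  ·
  (2,3): δ = 78.58°  ·
  (2,4): δ = 33.50°  ·
  (2,5): δ = 14.94°  ·
  (3,4): δ = 134.92°  ·
  (3,5): δ = 116.36°  ·
  (4,5): δ = 161.44°  ·
antipodal pairs: 1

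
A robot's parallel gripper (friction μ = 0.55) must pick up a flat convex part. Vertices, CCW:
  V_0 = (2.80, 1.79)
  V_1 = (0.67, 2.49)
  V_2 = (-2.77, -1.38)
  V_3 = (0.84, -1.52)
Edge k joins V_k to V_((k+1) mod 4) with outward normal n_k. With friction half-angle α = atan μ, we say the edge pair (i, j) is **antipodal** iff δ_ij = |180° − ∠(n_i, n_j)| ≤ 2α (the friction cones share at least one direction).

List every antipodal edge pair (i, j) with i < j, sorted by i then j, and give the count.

count = 3; pairs: (0,2), (1,2), (1,3)

α = atan 0.55 = 28.81°;  2α = 57.62°
n_0 = (+0.3122, +0.9500)
n_1 = (-0.7474, +0.6644)
n_2 = (-0.0388, -0.9992)
n_3 = (+0.8605, -0.5095)
  (0,1): δ = 113.44°  ·
  (0,2): δ = 15.97°  ✓
  (0,3): δ = 77.56°  ·
  (1,2): δ = 50.59°  ✓
  (1,3): δ = 11.00°  ✓
  (2,3): δ = 118.41°  ·
antipodal pairs: 3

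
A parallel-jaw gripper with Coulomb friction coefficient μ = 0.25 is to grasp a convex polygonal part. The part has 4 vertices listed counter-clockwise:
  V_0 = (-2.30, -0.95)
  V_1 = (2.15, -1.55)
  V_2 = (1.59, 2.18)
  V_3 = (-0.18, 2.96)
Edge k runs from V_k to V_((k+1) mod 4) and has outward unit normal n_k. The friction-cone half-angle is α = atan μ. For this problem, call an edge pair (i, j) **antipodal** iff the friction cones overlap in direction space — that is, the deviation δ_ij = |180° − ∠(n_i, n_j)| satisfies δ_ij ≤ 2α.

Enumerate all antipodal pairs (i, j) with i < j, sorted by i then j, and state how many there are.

α = atan 0.25 = 14.04°;  2α = 28.07°
n_0 = (-0.1336, -0.9910)
n_1 = (+0.9889, +0.1485)
n_2 = (+0.4033, +0.9151)
n_3 = (-0.8791, +0.4766)
  (0,1): δ = 73.78°  ·
  (0,2): δ = 16.10°  ✓
  (0,3): δ = 69.21°  ·
  (1,2): δ = 122.32°  ·
  (1,3): δ = 37.00°  ·
  (2,3): δ = 94.68°  ·
antipodal pairs: 1

count = 1; pairs: (0,2)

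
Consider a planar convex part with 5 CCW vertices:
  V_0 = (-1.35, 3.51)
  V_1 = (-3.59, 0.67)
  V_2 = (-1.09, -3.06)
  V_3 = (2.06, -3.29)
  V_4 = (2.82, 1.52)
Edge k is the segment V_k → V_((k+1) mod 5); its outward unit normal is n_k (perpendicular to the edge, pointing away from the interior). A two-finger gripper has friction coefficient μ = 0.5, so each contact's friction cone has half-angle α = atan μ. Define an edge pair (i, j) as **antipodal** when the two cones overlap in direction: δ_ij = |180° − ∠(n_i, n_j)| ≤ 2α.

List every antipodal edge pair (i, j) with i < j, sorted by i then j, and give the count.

count = 4; pairs: (0,3), (1,3), (1,4), (2,4)

α = atan 0.5 = 26.57°;  2α = 53.13°
n_0 = (-0.7852, +0.6193)
n_1 = (-0.8307, -0.5568)
n_2 = (-0.0728, -0.9973)
n_3 = (+0.9877, -0.1561)
n_4 = (+0.4307, +0.9025)
  (0,1): δ = 107.90°  ·
  (0,2): δ = 55.91°  ·
  (0,3): δ = 29.29°  ✓
  (0,4): δ = 102.75°  ·
  (1,2): δ = 128.01°  ·
  (1,3): δ = 42.81°  ✓
  (1,4): δ = 30.66°  ✓
  (2,3): δ = 94.80°  ·
  (2,4): δ = 21.34°  ✓
  (3,4): δ = 106.53°  ·
antipodal pairs: 4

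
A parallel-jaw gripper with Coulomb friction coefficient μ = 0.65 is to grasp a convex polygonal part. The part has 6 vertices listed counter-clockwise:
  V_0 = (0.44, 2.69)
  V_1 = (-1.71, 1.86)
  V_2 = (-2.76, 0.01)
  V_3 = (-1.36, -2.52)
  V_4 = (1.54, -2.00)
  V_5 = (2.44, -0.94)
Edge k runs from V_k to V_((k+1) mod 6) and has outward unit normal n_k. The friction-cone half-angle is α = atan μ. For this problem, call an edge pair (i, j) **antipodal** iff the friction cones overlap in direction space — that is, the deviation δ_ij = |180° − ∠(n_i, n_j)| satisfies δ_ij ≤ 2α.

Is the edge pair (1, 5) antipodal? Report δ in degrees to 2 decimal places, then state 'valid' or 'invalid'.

δ = 58.43°, valid

α = atan 0.65 = 33.02°;  2α = 66.05°
edge 1: e_1 = (-1.05, -1.85);  n_1 = (-0.8697, +0.4936)
edge 5: e_5 = (-2.00, +3.63);  n_5 = (+0.8759, +0.4826)
∠(n_1, n_5) = 121.57°
δ = |180° − 121.57°| = 58.43°
58.43° ≤ 2α = 66.05°  →  valid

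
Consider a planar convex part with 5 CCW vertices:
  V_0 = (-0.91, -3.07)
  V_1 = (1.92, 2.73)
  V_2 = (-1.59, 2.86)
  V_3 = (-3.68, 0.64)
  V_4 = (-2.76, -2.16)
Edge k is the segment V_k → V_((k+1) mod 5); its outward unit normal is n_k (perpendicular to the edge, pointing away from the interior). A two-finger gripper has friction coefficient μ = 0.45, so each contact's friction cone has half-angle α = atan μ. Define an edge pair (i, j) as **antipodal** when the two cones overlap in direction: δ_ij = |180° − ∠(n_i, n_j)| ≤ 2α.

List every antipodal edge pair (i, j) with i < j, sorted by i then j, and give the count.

count = 3; pairs: (0,2), (0,3), (1,4)

α = atan 0.45 = 24.23°;  2α = 48.46°
n_0 = (+0.8987, -0.4385)
n_1 = (+0.0370, +0.9993)
n_2 = (-0.7281, +0.6855)
n_3 = (-0.9500, -0.3122)
n_4 = (-0.4414, -0.8973)
  (0,1): δ = 66.11°  ·
  (0,2): δ = 17.26°  ✓
  (0,3): δ = 44.20°  ✓
  (0,4): δ = 89.82°  ·
  (1,2): δ = 131.15°  ·
  (1,3): δ = 69.69°  ·
  (1,4): δ = 24.07°  ✓
  (2,3): δ = 118.54°  ·
  (2,4): δ = 72.92°  ·
  (3,4): δ = 134.38°  ·
antipodal pairs: 3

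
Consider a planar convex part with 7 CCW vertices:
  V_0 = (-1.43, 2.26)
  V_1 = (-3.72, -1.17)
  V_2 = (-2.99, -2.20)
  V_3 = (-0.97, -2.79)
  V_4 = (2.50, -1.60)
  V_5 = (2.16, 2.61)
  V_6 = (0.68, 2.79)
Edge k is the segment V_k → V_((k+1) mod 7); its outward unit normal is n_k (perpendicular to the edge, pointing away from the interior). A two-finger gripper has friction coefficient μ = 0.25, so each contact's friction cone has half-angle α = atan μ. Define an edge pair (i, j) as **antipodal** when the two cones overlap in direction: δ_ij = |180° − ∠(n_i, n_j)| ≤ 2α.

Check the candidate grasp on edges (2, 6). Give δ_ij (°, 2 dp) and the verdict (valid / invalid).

α = atan 0.25 = 14.04°;  2α = 28.07°
edge 2: e_2 = (+2.02, -0.59);  n_2 = (-0.2804, -0.9599)
edge 6: e_6 = (-2.11, -0.53);  n_6 = (-0.2436, +0.9699)
∠(n_2, n_6) = 149.62°
δ = |180° − 149.62°| = 30.38°
30.38° > 2α = 28.07°  →  invalid

δ = 30.38°, invalid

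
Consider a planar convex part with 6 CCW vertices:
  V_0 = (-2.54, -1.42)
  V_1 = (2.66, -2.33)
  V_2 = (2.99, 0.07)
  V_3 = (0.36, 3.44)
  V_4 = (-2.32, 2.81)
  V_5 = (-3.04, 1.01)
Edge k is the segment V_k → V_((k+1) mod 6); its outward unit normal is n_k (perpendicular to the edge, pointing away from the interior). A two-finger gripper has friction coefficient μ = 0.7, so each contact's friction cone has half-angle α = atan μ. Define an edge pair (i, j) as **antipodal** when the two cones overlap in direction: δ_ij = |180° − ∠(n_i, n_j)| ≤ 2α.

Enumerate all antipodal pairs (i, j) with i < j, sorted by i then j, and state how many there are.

count = 7; pairs: (0,2), (0,3), (1,3), (1,4), (1,5), (2,4), (2,5)

α = atan 0.7 = 34.99°;  2α = 69.98°
n_0 = (-0.1724, -0.9850)
n_1 = (+0.9907, -0.1362)
n_2 = (+0.7883, +0.6152)
n_3 = (-0.2288, +0.9735)
n_4 = (-0.9285, +0.3714)
n_5 = (-0.9795, -0.2015)
  (0,1): δ = 87.90°  ·
  (0,2): δ = 42.10°  ✓
  (0,3): δ = 23.15°  ✓
  (0,4): δ = 78.12°  ·
  (0,5): δ = 111.55°  ·
  (1,2): δ = 134.20°  ·
  (1,3): δ = 68.94°  ✓
  (1,4): δ = 13.97°  ✓
  (1,5): δ = 19.46°  ✓
  (2,3): δ = 114.74°  ·
  (2,4): δ = 59.77°  ✓
  (2,5): δ = 26.34°  ✓
  (3,4): δ = 125.03°  ·
  (3,5): δ = 91.60°  ·
  (4,5): δ = 146.57°  ·
antipodal pairs: 7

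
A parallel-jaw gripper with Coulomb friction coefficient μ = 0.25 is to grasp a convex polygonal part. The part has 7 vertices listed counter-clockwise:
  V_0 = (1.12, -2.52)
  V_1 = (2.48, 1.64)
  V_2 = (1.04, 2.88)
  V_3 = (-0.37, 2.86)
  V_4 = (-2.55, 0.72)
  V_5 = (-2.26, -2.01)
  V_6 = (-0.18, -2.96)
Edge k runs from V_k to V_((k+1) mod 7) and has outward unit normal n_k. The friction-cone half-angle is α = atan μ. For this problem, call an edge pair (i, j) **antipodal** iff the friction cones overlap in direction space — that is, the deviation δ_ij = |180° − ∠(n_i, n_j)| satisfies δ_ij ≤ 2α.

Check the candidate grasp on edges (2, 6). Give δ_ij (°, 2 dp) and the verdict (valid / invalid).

α = atan 0.25 = 14.04°;  2α = 28.07°
edge 2: e_2 = (-1.41, -0.02);  n_2 = (-0.0142, +0.9999)
edge 6: e_6 = (+1.30, +0.44);  n_6 = (+0.3206, -0.9472)
∠(n_2, n_6) = 162.11°
δ = |180° − 162.11°| = 17.89°
17.89° ≤ 2α = 28.07°  →  valid

δ = 17.89°, valid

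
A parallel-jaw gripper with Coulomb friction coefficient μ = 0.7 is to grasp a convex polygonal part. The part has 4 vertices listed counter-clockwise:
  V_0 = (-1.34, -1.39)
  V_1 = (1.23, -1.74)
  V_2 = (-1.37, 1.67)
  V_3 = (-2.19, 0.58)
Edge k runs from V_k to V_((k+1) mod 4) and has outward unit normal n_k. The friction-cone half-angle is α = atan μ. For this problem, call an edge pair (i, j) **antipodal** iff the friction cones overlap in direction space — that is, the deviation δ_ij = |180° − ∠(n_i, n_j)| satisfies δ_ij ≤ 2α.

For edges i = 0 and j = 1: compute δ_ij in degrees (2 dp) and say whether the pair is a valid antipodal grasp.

δ = 44.92°, valid

α = atan 0.7 = 34.99°;  2α = 69.98°
edge 0: e_0 = (+2.57, -0.35);  n_0 = (-0.1349, -0.9909)
edge 1: e_1 = (-2.60, +3.41);  n_1 = (+0.7952, +0.6063)
∠(n_0, n_1) = 135.08°
δ = |180° − 135.08°| = 44.92°
44.92° ≤ 2α = 69.98°  →  valid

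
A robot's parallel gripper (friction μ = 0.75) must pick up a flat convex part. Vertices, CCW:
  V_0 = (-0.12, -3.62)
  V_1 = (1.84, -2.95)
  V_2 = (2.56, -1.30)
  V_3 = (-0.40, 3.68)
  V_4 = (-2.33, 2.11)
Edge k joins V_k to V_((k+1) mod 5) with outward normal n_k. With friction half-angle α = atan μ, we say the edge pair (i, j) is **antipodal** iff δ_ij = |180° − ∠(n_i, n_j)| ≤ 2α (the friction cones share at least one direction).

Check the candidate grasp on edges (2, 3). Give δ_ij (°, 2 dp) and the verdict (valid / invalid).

δ = 81.60°, invalid

α = atan 0.75 = 36.87°;  2α = 73.74°
edge 2: e_2 = (-2.96, +4.98);  n_2 = (+0.8596, +0.5109)
edge 3: e_3 = (-1.93, -1.57);  n_3 = (-0.6310, +0.7757)
∠(n_2, n_3) = 98.40°
δ = |180° − 98.40°| = 81.60°
81.60° > 2α = 73.74°  →  invalid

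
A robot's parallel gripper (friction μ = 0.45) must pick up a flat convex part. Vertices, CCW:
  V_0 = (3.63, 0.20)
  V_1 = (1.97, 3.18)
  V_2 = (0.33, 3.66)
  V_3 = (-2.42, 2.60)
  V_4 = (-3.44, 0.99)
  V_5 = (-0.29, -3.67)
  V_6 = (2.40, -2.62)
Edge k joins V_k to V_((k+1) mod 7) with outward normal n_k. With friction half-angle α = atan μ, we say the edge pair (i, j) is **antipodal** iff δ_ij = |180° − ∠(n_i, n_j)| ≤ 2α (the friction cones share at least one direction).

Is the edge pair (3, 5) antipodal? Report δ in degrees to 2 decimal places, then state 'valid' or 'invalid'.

δ = 36.32°, valid

α = atan 0.45 = 24.23°;  2α = 48.46°
edge 3: e_3 = (-1.02, -1.61);  n_3 = (-0.8447, +0.5352)
edge 5: e_5 = (+2.69, +1.05);  n_5 = (+0.3636, -0.9315)
∠(n_3, n_5) = 143.68°
δ = |180° − 143.68°| = 36.32°
36.32° ≤ 2α = 48.46°  →  valid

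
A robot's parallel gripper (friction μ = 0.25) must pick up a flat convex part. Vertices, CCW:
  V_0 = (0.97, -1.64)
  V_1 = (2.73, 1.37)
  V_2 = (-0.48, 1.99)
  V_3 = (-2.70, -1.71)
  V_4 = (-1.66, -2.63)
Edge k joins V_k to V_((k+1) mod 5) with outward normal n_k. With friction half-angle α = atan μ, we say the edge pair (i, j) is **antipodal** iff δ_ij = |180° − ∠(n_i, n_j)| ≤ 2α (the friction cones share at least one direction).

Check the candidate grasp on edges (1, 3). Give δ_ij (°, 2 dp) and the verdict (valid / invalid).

δ = 30.56°, invalid

α = atan 0.25 = 14.04°;  2α = 28.07°
edge 1: e_1 = (-3.21, +0.62);  n_1 = (+0.1896, +0.9819)
edge 3: e_3 = (+1.04, -0.92);  n_3 = (-0.6626, -0.7490)
∠(n_1, n_3) = 149.44°
δ = |180° − 149.44°| = 30.56°
30.56° > 2α = 28.07°  →  invalid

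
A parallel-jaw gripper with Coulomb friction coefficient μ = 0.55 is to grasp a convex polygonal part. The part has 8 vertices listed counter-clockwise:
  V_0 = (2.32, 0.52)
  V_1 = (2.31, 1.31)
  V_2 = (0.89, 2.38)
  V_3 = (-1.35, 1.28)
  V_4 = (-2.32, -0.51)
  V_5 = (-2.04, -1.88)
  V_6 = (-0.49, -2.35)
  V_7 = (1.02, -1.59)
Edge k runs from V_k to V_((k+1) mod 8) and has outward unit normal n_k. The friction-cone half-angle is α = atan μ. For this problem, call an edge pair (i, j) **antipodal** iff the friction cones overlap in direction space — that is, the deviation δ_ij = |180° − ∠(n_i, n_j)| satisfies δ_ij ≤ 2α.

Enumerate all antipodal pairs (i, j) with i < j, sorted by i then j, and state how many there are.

α = atan 0.55 = 28.81°;  2α = 57.62°
n_0 = (+0.9999, +0.0127)
n_1 = (+0.6018, +0.7986)
n_2 = (-0.4408, +0.8976)
n_3 = (-0.8792, +0.4764)
n_4 = (-0.9797, -0.2002)
n_5 = (-0.2902, -0.9570)
n_6 = (+0.4496, -0.8932)
n_7 = (+0.8514, -0.5245)
  (0,1): δ = 127.72°  ·
  (0,2): δ = 64.57°  ·
  (0,3): δ = 29.18°  ✓
  (0,4): δ = 10.83°  ✓
  (0,5): δ = 72.41°  ·
  (0,6): δ = 115.99°  ·
  (0,7): δ = 147.64°  ·
  (1,2): δ = 116.85°  ·
  (1,3): δ = 81.45°  ·
  (1,4): δ = 41.45°  ✓
  (1,5): δ = 20.13°  ✓
  (1,6): δ = 63.72°  ·
  (1,7): δ = 95.36°  ·
  (2,3): δ = 144.61°  ·
  (2,4): δ = 104.60°  ·
  (2,5): δ = 43.02°  ✓
  (2,6): δ = 0.56°  ✓
  (2,7): δ = 32.21°  ✓
  (3,4): δ = 140.00°  ·
  (3,5): δ = 78.42°  ·
  (3,6): δ = 34.83°  ✓
  (3,7): δ = 3.18°  ✓
  (4,5): δ = 118.42°  ·
  (4,6): δ = 74.83°  ·
  (4,7): δ = 43.19°  ✓
  (5,6): δ = 136.41°  ·
  (5,7): δ = 104.77°  ·
  (6,7): δ = 148.35°  ·
antipodal pairs: 10

count = 10; pairs: (0,3), (0,4), (1,4), (1,5), (2,5), (2,6), (2,7), (3,6), (3,7), (4,7)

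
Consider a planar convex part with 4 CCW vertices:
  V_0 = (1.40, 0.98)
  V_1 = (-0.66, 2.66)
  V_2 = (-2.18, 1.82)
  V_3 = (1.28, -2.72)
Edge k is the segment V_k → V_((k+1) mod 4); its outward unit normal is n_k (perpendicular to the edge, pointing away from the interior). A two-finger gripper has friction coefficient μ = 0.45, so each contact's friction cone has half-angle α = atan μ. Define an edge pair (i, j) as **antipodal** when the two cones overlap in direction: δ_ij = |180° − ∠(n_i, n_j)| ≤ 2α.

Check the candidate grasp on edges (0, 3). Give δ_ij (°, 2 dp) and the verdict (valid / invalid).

δ = 127.34°, invalid

α = atan 0.45 = 24.23°;  2α = 48.46°
edge 0: e_0 = (-2.06, +1.68);  n_0 = (+0.6320, +0.7750)
edge 3: e_3 = (+0.12, +3.70);  n_3 = (+0.9995, -0.0324)
∠(n_0, n_3) = 52.66°
δ = |180° − 52.66°| = 127.34°
127.34° > 2α = 48.46°  →  invalid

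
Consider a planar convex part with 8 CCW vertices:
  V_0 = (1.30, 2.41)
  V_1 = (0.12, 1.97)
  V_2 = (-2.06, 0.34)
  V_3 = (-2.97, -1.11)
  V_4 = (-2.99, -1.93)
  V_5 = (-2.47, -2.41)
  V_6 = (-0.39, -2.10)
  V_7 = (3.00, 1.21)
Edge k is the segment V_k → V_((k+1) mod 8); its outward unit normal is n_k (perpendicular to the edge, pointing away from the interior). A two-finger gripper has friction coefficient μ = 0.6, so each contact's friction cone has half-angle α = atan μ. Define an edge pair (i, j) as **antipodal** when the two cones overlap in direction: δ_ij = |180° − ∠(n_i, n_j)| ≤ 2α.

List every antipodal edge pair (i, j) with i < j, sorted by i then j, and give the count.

α = atan 0.6 = 30.96°;  2α = 61.93°
n_0 = (-0.3494, +0.9370)
n_1 = (-0.5988, +0.8009)
n_2 = (-0.8470, +0.5316)
n_3 = (-0.9997, +0.0244)
n_4 = (-0.6783, -0.7348)
n_5 = (+0.1474, -0.9891)
n_6 = (+0.6986, -0.7155)
n_7 = (+0.5767, +0.8170)
  (0,1): δ = 163.66°  ·
  (0,2): δ = 142.56°  ·
  (0,3): δ = 111.85°  ·
  (0,4): δ = 63.16°  ·
  (0,5): δ = 11.97°  ✓
  (0,6): δ = 23.87°  ✓
  (0,7): δ = 124.33°  ·
  (1,2): δ = 158.90°  ·
  (1,3): δ = 128.18°  ·
  (1,4): δ = 79.50°  ·
  (1,5): δ = 28.31°  ✓
  (1,6): δ = 7.53°  ✓
  (1,7): δ = 108.00°  ·
  (2,3): δ = 149.29°  ·
  (2,4): δ = 100.60°  ·
  (2,5): δ = 49.41°  ✓
  (2,6): δ = 13.57°  ✓
  (2,7): δ = 86.89°  ·
  (3,4): δ = 131.31°  ·
  (3,5): δ = 80.13°  ·
  (3,6): δ = 44.29°  ✓
  (3,7): δ = 56.18°  ✓
  (4,5): δ = 128.81°  ·
  (4,6): δ = 92.97°  ·
  (4,7): δ = 7.49°  ✓
  (5,6): δ = 144.16°  ·
  (5,7): δ = 43.69°  ✓
  (6,7): δ = 79.53°  ·
antipodal pairs: 10

count = 10; pairs: (0,5), (0,6), (1,5), (1,6), (2,5), (2,6), (3,6), (3,7), (4,7), (5,7)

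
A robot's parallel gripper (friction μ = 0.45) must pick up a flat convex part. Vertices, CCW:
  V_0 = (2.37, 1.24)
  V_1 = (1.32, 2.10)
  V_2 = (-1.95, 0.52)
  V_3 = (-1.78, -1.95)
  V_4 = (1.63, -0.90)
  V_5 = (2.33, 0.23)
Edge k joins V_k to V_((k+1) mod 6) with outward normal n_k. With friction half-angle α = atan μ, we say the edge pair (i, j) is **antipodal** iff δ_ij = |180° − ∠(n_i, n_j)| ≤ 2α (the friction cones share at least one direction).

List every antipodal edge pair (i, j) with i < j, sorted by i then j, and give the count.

α = atan 0.45 = 24.23°;  2α = 48.46°
n_0 = (+0.6336, +0.7736)
n_1 = (-0.4351, +0.9004)
n_2 = (-0.9976, -0.0687)
n_3 = (+0.2943, -0.9557)
n_4 = (+0.8501, -0.5266)
n_5 = (+0.9992, -0.0396)
  (0,1): δ = 114.89°  ·
  (0,2): δ = 46.74°  ✓
  (0,3): δ = 56.43°  ·
  (0,4): δ = 97.54°  ·
  (0,5): δ = 127.05°  ·
  (1,2): δ = 111.85°  ·
  (1,3): δ = 8.67°  ✓
  (1,4): δ = 32.43°  ✓
  (1,5): δ = 61.94°  ·
  (2,3): δ = 76.82°  ·
  (2,4): δ = 35.71°  ✓
  (2,5): δ = 6.21°  ✓
  (3,4): δ = 138.89°  ·
  (3,5): δ = 109.38°  ·
  (4,5): δ = 150.49°  ·
antipodal pairs: 5

count = 5; pairs: (0,2), (1,3), (1,4), (2,4), (2,5)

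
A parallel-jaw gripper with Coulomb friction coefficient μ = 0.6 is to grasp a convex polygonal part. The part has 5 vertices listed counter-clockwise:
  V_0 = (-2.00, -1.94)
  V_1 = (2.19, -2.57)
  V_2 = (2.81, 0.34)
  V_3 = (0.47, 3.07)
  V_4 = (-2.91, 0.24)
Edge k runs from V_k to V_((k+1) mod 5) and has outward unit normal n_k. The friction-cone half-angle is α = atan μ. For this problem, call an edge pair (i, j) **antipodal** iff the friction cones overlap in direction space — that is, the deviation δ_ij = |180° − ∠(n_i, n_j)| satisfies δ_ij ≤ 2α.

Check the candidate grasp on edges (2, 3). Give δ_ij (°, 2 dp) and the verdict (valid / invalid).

δ = 90.66°, invalid

α = atan 0.6 = 30.96°;  2α = 61.93°
edge 2: e_2 = (-2.34, +2.73);  n_2 = (+0.7593, +0.6508)
edge 3: e_3 = (-3.38, -2.83);  n_3 = (-0.6420, +0.7667)
∠(n_2, n_3) = 89.34°
δ = |180° − 89.34°| = 90.66°
90.66° > 2α = 61.93°  →  invalid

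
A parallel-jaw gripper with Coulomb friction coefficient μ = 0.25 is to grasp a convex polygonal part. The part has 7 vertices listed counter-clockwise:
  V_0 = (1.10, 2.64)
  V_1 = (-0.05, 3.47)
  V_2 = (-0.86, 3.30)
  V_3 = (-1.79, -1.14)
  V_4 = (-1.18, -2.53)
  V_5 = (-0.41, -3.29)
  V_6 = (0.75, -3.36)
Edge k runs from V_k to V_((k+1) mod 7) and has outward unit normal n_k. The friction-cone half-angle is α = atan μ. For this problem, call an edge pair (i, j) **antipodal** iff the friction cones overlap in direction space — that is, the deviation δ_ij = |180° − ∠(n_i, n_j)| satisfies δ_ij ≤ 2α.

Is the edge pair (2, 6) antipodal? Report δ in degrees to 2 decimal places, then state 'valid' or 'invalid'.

δ = 8.49°, valid

α = atan 0.25 = 14.04°;  2α = 28.07°
edge 2: e_2 = (-0.93, -4.44);  n_2 = (-0.9788, +0.2050)
edge 6: e_6 = (+0.35, +6.00);  n_6 = (+0.9983, -0.0582)
∠(n_2, n_6) = 171.51°
δ = |180° − 171.51°| = 8.49°
8.49° ≤ 2α = 28.07°  →  valid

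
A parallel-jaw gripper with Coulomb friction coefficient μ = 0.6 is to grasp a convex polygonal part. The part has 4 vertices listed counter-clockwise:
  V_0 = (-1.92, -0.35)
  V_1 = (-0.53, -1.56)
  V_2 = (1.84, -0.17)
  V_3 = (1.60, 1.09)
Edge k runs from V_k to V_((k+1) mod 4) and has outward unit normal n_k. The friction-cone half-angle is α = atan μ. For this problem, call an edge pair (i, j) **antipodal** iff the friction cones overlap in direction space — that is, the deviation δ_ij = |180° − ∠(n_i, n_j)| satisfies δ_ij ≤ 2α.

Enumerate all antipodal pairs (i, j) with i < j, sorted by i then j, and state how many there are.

count = 2; pairs: (0,2), (1,3)

α = atan 0.6 = 30.96°;  2α = 61.93°
n_0 = (-0.6566, -0.7543)
n_1 = (+0.5059, -0.8626)
n_2 = (+0.9823, +0.1871)
n_3 = (-0.3786, +0.9255)
  (0,1): δ = 108.57°  ·
  (0,2): δ = 38.18°  ✓
  (0,3): δ = 63.29°  ·
  (1,2): δ = 109.61°  ·
  (1,3): δ = 8.14°  ✓
  (2,3): δ = 78.54°  ·
antipodal pairs: 2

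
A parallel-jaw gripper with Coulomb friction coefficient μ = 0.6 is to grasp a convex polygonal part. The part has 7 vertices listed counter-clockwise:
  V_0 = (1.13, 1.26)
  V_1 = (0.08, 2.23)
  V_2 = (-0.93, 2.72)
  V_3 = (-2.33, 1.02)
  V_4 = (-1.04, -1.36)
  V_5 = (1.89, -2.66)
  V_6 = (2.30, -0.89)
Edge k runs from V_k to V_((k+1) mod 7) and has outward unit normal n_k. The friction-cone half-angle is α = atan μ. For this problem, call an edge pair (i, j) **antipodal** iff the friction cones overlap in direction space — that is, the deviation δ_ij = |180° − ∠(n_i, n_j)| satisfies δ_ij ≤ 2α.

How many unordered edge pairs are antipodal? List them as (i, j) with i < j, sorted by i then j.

count = 8; pairs: (0,3), (0,4), (1,3), (1,4), (2,5), (3,5), (3,6), (4,6)

α = atan 0.6 = 30.96°;  2α = 61.93°
n_0 = (+0.6786, +0.7345)
n_1 = (+0.4365, +0.8997)
n_2 = (-0.7719, +0.6357)
n_3 = (-0.8792, -0.4765)
n_4 = (-0.4056, -0.9141)
n_5 = (+0.9742, -0.2257)
n_6 = (+0.8784, +0.4780)
  (0,1): δ = 163.15°  ·
  (0,2): δ = 86.74°  ·
  (0,3): δ = 18.81°  ✓
  (0,4): δ = 18.81°  ✓
  (0,5): δ = 119.69°  ·
  (0,6): δ = 161.29°  ·
  (1,2): δ = 103.59°  ·
  (1,3): δ = 35.66°  ✓
  (1,4): δ = 1.95°  ✓
  (1,5): δ = 102.84°  ·
  (1,6): δ = 144.43°  ·
  (2,3): δ = 112.07°  ·
  (2,4): δ = 74.45°  ·
  (2,5): δ = 26.43°  ✓
  (2,6): δ = 68.03°  ·
  (3,4): δ = 142.38°  ·
  (3,5): δ = 41.50°  ✓
  (3,6): δ = 0.10°  ✓
  (4,5): δ = 79.12°  ·
  (4,6): δ = 37.52°  ✓
  (5,6): δ = 138.40°  ·
antipodal pairs: 8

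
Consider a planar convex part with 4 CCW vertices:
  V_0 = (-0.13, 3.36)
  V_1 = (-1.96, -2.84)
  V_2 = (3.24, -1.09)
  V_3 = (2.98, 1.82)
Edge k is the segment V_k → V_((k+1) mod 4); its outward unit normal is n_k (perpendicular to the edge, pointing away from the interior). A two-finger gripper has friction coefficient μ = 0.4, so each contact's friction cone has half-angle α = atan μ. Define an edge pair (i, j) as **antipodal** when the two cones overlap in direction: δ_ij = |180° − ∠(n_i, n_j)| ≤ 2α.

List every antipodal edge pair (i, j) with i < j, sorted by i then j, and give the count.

α = atan 0.4 = 21.80°;  2α = 43.60°
n_0 = (-0.9591, +0.2831)
n_1 = (+0.3190, -0.9478)
n_2 = (+0.9960, +0.0890)
n_3 = (+0.4438, +0.8961)
  (0,1): δ = 54.96°  ·
  (0,2): δ = 21.55°  ✓
  (0,3): δ = 80.10°  ·
  (1,2): δ = 103.49°  ·
  (1,3): δ = 44.94°  ·
  (2,3): δ = 121.45°  ·
antipodal pairs: 1

count = 1; pairs: (0,2)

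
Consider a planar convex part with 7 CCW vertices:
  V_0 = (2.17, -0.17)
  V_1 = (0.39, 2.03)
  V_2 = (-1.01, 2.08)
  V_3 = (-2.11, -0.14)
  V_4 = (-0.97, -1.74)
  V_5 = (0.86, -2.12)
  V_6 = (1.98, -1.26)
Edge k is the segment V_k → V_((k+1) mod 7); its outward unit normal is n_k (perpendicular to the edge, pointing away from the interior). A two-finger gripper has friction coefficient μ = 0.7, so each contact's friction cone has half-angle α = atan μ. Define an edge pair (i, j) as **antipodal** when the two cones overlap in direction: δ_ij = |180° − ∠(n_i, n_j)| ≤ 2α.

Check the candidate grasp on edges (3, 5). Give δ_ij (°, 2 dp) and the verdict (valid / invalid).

α = atan 0.7 = 34.99°;  2α = 69.98°
edge 3: e_3 = (+1.14, -1.60);  n_3 = (-0.8144, -0.5803)
edge 5: e_5 = (+1.12, +0.86);  n_5 = (+0.6090, -0.7932)
∠(n_3, n_5) = 92.05°
δ = |180° − 92.05°| = 87.95°
87.95° > 2α = 69.98°  →  invalid

δ = 87.95°, invalid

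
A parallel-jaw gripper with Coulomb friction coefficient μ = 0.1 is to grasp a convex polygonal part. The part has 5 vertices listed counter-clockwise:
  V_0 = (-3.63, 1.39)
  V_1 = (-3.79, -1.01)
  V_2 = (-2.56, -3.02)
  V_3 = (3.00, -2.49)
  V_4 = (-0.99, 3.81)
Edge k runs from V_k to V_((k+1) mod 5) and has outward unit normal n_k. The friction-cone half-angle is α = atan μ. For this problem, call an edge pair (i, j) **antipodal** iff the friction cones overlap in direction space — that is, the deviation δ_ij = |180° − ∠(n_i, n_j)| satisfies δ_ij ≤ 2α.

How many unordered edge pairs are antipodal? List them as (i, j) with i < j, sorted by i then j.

α = atan 0.1 = 5.71°;  2α = 11.42°
n_0 = (-0.9978, +0.0665)
n_1 = (-0.8530, -0.5220)
n_2 = (+0.0949, -0.9955)
n_3 = (+0.8448, +0.5351)
n_4 = (-0.6757, +0.7372)
  (0,1): δ = 144.72°  ·
  (0,2): δ = 80.74°  ·
  (0,3): δ = 36.16°  ·
  (0,4): δ = 136.32°  ·
  (1,2): δ = 116.02°  ·
  (1,3): δ = 0.88°  ✓
  (1,4): δ = 101.05°  ·
  (2,3): δ = 63.10°  ·
  (2,4): δ = 37.07°  ·
  (3,4): δ = 79.84°  ·
antipodal pairs: 1

count = 1; pairs: (1,3)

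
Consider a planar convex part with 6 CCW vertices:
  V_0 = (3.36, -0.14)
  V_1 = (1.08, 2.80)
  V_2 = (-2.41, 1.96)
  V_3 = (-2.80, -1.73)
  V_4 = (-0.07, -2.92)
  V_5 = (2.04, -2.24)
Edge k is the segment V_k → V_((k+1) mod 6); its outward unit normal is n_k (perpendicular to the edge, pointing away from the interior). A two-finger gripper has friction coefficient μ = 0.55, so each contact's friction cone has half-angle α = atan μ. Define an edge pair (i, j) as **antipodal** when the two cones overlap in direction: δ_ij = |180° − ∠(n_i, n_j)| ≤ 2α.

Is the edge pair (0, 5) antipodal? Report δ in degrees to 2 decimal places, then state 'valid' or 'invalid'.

α = atan 0.55 = 28.81°;  2α = 57.62°
edge 0: e_0 = (-2.28, +2.94);  n_0 = (+0.7902, +0.6128)
edge 5: e_5 = (+1.32, +2.10);  n_5 = (+0.8466, -0.5322)
∠(n_0, n_5) = 69.95°
δ = |180° − 69.95°| = 110.05°
110.05° > 2α = 57.62°  →  invalid

δ = 110.05°, invalid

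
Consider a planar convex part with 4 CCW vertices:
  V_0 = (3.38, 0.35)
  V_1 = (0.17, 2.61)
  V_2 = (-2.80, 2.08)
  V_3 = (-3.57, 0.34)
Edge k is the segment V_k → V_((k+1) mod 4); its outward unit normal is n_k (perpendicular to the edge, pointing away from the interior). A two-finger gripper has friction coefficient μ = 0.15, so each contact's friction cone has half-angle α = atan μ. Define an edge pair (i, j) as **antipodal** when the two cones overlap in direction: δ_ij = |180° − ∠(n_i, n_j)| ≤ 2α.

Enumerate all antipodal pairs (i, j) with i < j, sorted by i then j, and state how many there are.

count = 1; pairs: (1,3)

α = atan 0.15 = 8.53°;  2α = 17.06°
n_0 = (+0.5757, +0.8177)
n_1 = (-0.1757, +0.9844)
n_2 = (-0.9145, +0.4047)
n_3 = (+0.0014, -1.0000)
  (0,1): δ = 134.73°  ·
  (0,2): δ = 78.72°  ·
  (0,3): δ = 35.23°  ·
  (1,2): δ = 123.99°  ·
  (1,3): δ = 10.04°  ✓
  (2,3): δ = 66.05°  ·
antipodal pairs: 1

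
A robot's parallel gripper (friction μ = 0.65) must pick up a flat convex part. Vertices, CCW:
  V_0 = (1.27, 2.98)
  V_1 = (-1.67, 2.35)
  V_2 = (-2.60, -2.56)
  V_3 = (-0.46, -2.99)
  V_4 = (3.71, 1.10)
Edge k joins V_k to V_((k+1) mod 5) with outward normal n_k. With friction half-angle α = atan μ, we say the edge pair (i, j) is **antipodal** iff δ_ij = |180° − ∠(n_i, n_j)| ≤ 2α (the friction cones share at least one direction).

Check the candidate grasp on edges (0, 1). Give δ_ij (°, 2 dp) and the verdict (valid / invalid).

α = atan 0.65 = 33.02°;  2α = 66.05°
edge 0: e_0 = (-2.94, -0.63);  n_0 = (-0.2095, +0.9778)
edge 1: e_1 = (-0.93, -4.91);  n_1 = (-0.9825, +0.1861)
∠(n_0, n_1) = 67.18°
δ = |180° − 67.18°| = 112.82°
112.82° > 2α = 66.05°  →  invalid

δ = 112.82°, invalid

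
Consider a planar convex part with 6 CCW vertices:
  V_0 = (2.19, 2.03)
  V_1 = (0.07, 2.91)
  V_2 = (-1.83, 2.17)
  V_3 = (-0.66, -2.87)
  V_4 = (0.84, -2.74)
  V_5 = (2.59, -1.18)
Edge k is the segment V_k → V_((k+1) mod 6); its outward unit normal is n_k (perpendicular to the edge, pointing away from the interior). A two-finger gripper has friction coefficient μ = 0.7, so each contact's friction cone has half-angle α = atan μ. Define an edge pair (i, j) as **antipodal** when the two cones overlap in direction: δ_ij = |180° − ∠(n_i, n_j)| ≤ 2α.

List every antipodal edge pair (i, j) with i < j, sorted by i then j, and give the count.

α = atan 0.7 = 34.99°;  2α = 69.98°
n_0 = (+0.3834, +0.9236)
n_1 = (-0.3629, +0.9318)
n_2 = (-0.9741, -0.2261)
n_3 = (+0.0863, -0.9963)
n_4 = (+0.6654, -0.7465)
n_5 = (+0.9923, +0.1237)
  (0,1): δ = 136.18°  ·
  (0,2): δ = 54.39°  ✓
  (0,3): δ = 27.50°  ✓
  (0,4): δ = 64.26°  ✓
  (0,5): δ = 119.65°  ·
  (1,2): δ = 98.21°  ·
  (1,3): δ = 16.33°  ✓
  (1,4): δ = 20.44°  ✓
  (1,5): δ = 75.82°  ·
  (2,3): δ = 98.12°  ·
  (2,4): δ = 61.35°  ✓
  (2,5): δ = 5.97°  ✓
  (3,4): δ = 143.24°  ·
  (3,5): δ = 87.85°  ·
  (4,5): δ = 124.61°  ·
antipodal pairs: 7

count = 7; pairs: (0,2), (0,3), (0,4), (1,3), (1,4), (2,4), (2,5)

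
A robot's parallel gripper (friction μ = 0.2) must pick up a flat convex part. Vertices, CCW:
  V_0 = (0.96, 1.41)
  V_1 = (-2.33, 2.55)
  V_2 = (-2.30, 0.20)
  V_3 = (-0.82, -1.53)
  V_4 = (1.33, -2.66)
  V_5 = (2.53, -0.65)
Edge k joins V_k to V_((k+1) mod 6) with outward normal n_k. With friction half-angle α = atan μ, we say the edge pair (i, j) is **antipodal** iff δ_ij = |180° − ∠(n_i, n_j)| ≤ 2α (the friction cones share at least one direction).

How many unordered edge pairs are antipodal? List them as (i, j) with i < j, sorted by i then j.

count = 2; pairs: (0,3), (2,5)

α = atan 0.2 = 11.31°;  2α = 22.62°
n_0 = (+0.3274, +0.9449)
n_1 = (-0.9999, -0.0128)
n_2 = (-0.7599, -0.6501)
n_3 = (-0.4652, -0.8852)
n_4 = (+0.8586, -0.5126)
n_5 = (+0.7953, +0.6062)
  (0,1): δ = 70.16°  ·
  (0,2): δ = 30.34°  ·
  (0,3): δ = 8.61°  ✓
  (0,4): δ = 78.27°  ·
  (0,5): δ = 146.42°  ·
  (1,2): δ = 140.18°  ·
  (1,3): δ = 118.46°  ·
  (1,4): δ = 31.57°  ·
  (1,5): δ = 36.58°  ·
  (2,3): δ = 158.27°  ·
  (2,4): δ = 71.38°  ·
  (2,5): δ = 3.23°  ✓
  (3,4): δ = 93.11°  ·
  (3,5): δ = 24.96°  ·
  (4,5): δ = 111.85°  ·
antipodal pairs: 2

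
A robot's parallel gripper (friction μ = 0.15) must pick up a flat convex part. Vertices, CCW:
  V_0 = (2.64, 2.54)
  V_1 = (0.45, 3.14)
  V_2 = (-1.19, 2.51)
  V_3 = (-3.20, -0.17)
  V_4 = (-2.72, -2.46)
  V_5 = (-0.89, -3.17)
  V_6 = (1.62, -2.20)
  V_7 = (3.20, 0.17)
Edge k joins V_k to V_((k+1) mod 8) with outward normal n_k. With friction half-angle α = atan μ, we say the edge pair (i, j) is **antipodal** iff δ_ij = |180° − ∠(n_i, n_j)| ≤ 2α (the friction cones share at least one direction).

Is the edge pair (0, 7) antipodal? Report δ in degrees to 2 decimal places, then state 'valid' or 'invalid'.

δ = 118.62°, invalid

α = atan 0.15 = 8.53°;  2α = 17.06°
edge 0: e_0 = (-2.19, +0.60);  n_0 = (+0.2642, +0.9645)
edge 7: e_7 = (-0.56, +2.37);  n_7 = (+0.9732, +0.2300)
∠(n_0, n_7) = 61.38°
δ = |180° − 61.38°| = 118.62°
118.62° > 2α = 17.06°  →  invalid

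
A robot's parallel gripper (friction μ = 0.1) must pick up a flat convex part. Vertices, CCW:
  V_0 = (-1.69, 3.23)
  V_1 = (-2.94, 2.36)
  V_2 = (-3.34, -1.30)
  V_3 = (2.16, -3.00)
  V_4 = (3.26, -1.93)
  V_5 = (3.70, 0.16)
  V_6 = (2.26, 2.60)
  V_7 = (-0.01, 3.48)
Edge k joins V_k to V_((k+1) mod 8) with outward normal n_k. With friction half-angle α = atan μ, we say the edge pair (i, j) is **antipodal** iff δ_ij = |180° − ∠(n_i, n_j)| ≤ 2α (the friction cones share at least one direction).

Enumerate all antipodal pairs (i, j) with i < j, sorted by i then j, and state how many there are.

α = atan 0.1 = 5.71°;  2α = 11.42°
n_0 = (-0.5713, +0.8208)
n_1 = (-0.9941, +0.1086)
n_2 = (-0.2953, -0.9554)
n_3 = (+0.6973, -0.7168)
n_4 = (+0.9785, -0.2060)
n_5 = (+0.8612, +0.5083)
n_6 = (+0.3615, +0.9324)
n_7 = (-0.1472, +0.9891)
  (0,1): δ = 131.07°  ·
  (0,2): δ = 52.01°  ·
  (0,3): δ = 9.37°  ✓
  (0,4): δ = 43.27°  ·
  (0,5): δ = 85.71°  ·
  (0,6): δ = 123.97°  ·
  (0,7): δ = 153.63°  ·
  (1,2): δ = 100.94°  ·
  (1,3): δ = 39.55°  ·
  (1,4): δ = 5.65°  ✓
  (1,5): δ = 36.78°  ·
  (1,6): δ = 75.05°  ·
  (1,7): δ = 104.70°  ·
  (2,3): δ = 118.62°  ·
  (2,4): δ = 84.71°  ·
  (2,5): δ = 42.28°  ·
  (2,6): δ = 4.01°  ✓
  (2,7): δ = 25.64°  ·
  (3,4): δ = 146.10°  ·
  (3,5): δ = 103.66°  ·
  (3,6): δ = 65.40°  ·
  (3,7): δ = 35.74°  ·
  (4,5): δ = 137.56°  ·
  (4,6): δ = 99.30°  ·
  (4,7): δ = 69.65°  ·
  (5,6): δ = 141.74°  ·
  (5,7): δ = 112.08°  ·
  (6,7): δ = 150.35°  ·
antipodal pairs: 3

count = 3; pairs: (0,3), (1,4), (2,6)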